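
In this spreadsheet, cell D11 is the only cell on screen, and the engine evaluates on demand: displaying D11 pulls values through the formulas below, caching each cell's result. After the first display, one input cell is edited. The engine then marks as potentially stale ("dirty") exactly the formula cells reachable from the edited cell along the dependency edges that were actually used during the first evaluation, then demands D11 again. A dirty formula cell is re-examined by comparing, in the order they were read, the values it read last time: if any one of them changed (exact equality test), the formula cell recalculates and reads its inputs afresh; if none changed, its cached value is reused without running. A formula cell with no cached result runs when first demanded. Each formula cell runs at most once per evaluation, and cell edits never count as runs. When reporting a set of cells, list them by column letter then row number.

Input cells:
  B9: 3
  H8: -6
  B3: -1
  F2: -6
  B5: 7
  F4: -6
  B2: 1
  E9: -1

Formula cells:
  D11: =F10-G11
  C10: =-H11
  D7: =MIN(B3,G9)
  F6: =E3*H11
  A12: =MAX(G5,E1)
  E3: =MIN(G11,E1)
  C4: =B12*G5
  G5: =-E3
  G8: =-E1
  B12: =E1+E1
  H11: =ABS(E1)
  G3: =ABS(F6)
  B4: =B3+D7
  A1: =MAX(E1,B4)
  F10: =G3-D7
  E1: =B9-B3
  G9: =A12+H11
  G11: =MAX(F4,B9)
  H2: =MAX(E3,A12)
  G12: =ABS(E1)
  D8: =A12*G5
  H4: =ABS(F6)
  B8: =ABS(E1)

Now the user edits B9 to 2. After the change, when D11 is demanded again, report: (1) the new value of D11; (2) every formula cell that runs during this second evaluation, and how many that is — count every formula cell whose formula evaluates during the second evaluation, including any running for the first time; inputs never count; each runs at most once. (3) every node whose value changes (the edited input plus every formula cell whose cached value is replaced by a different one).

Initial pass — values computed on the first demand:
  E1 = 3 - -1 = 4
  G11 = MAX(-6, 3) = 3
  E3 = MIN(3, 4) = 3
  G5 = -(3) = -3
  A12 = MAX(-3, 4) = 4
  H11 = ABS(4) = 4
  F6 = 3 * 4 = 12
  G3 = ABS(12) = 12
  G9 = 4 + 4 = 8
  D7 = MIN(-1, 8) = -1
  F10 = 12 - -1 = 13
  D11 = 13 - 3 = 10

Second demand — change propagation:
  E1: re-runs because B9 3->2; new result 3.
  G11: re-runs because B9 3->2; new result 2.
  E3: re-runs because G11 3->2; E1 4->3; new result 2.
  G5: re-runs because E3 3->2; new result -2.
  A12: re-runs because G5 -3->-2; E1 4->3; new result 3.
  H11: re-runs because E1 4->3; new result 3.
  F6: re-runs because E3 3->2; H11 4->3; new result 6.
  G3: re-runs because F6 12->6; new result 6.
  G9: re-runs because A12 4->3; H11 4->3; new result 6.
  D7: re-runs because G9 8->6; new result -1 (unchanged).
  F10: re-runs because G3 12->6; new result 7.
  D11: re-runs because F10 13->7; G11 3->2; new result 5.

D11 now evaluates to 5.
Run set: A12, D7, D11, E1, E3, F6, F10, G3, G5, G9, G11, H11 (12 run).
Changed values: A12, B9, D11, E1, E3, F6, F10, G3, G5, G9, G11, H11.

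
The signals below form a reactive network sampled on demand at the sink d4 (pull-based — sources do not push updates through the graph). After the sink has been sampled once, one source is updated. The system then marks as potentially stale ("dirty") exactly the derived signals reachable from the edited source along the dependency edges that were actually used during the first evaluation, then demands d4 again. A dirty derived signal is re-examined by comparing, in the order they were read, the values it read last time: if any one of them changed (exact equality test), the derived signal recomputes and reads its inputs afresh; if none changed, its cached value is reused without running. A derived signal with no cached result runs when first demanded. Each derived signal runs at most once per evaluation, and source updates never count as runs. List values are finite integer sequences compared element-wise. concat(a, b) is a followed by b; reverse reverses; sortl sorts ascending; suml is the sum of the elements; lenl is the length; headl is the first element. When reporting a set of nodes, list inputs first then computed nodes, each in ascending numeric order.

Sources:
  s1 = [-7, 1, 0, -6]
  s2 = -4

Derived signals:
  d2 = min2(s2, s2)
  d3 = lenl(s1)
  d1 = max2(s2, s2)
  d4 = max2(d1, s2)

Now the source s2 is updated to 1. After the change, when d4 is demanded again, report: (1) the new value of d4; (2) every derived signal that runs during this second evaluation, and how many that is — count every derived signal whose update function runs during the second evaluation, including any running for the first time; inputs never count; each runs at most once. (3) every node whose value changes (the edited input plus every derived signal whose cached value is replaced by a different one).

d4 now evaluates to 1.
Run set: d1, d4 (2 run).
Changed values: s2, d1, d4.

Initial pass — values computed on the first demand:
  d1 = max2(-4, -4) = -4
  d4 = max2(-4, -4) = -4

Second demand — change propagation:
  d1: re-runs because s2 -4->1; s2 -4->1; new result 1.
  d4: re-runs because d1 -4->1; s2 -4->1; new result 1.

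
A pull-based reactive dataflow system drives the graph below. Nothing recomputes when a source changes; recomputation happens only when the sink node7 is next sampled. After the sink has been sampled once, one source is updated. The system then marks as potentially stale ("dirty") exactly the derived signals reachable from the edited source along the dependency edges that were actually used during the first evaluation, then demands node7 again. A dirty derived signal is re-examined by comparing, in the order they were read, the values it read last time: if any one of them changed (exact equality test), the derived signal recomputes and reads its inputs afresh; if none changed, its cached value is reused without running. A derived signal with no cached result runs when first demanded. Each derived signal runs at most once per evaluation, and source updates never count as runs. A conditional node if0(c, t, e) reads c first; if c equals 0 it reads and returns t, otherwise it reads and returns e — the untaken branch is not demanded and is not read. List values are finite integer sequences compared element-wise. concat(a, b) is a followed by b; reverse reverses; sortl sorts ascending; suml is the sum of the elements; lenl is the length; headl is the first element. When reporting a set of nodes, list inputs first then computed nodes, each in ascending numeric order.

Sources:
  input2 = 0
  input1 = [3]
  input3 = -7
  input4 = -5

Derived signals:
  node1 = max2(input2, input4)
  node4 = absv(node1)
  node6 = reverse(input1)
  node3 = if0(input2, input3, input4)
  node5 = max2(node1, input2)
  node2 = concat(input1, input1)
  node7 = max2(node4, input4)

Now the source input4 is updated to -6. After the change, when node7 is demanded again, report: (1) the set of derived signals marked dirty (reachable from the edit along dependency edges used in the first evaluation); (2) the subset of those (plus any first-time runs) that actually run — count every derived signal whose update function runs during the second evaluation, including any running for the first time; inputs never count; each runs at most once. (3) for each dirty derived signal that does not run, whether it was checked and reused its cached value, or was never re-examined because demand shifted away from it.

Marked dirty: node1, node4, node7.
Derived signals that run: node1, node7 — 2 in total.
Checked but reused from cache: node4.
Key observation: the cutoff stops propagation at node4 — its inputs' values are unchanged, so it reuses its cache.

First evaluation (everything demanded from the output):
  node1 = max2(0, -5) = 0
  node4 = absv(0) = 0
  node7 = max2(0, -5) = 0

Propagation after the edit:
  node1: runs — input4 -5->-6; result 0 (same value as before).
  node4: checked — values it read are unchanged (node1 unchanged); reused cached 0 without running.
  node7: runs — input4 -5->-6; result 0 (same value as before).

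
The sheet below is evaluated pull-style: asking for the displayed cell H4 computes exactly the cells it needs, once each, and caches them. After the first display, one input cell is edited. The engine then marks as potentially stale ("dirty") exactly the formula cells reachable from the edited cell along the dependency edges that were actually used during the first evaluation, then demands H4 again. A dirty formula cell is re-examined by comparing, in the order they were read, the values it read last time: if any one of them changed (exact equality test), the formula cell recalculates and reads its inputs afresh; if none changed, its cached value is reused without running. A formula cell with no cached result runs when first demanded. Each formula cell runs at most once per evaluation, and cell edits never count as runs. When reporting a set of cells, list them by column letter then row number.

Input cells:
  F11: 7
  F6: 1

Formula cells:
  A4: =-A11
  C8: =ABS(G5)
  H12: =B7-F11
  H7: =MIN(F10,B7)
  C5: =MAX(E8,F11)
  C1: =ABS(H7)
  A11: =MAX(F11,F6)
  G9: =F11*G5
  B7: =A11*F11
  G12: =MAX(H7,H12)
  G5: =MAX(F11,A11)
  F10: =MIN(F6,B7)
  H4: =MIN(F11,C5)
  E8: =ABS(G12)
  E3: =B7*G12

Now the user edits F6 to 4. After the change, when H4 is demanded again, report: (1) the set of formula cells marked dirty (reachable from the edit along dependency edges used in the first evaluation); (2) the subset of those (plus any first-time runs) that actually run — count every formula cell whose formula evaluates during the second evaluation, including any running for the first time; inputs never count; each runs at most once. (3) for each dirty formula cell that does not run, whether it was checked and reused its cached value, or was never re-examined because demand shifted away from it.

First demand of the output computes:
  A11 = MAX(7, 1) = 7
  B7 = 7 * 7 = 49
  F10 = MIN(1, 49) = 1
  H7 = MIN(1, 49) = 1
  H12 = 49 - 7 = 42
  G12 = MAX(1, 42) = 42
  E8 = ABS(42) = 42
  C5 = MAX(42, 7) = 42
  H4 = MIN(7, 42) = 7

After the edit, cleaning proceeds:
  A11: a read changed (F6 1->4) — executes, giving 7 — identical to its old value.
  B7: dirty, but its reads are unchanged (A11 unchanged, F11 unchanged); cached 49 stands.
  F10: a read changed (F6 1->4) — executes, giving 4.
  H7: a read changed (F10 1->4) — executes, giving 4.
  H12: dirty, but its reads are unchanged (B7 unchanged, F11 unchanged); cached 42 stands.
  G12: a read changed (H7 1->4) — executes, giving 42 — identical to its old value.
  E8: dirty, but its reads are unchanged (G12 unchanged); cached 42 stands.
  C5: dirty, but its reads are unchanged (E8 unchanged, F11 unchanged); cached 42 stands.
  H4: dirty, but its reads are unchanged (F11 unchanged, C5 unchanged); cached 7 stands.

Note where the cutoff bites: B7 is checked, finds nothing changed, and keeps its cache.

The edit dirties: A11, B7, C5, E8, F10, G12, H4, H7, H12.
4 formula cells run: A11, F10, G12, H7.
Cache hits after checking: B7, C5, E8, H4, H12.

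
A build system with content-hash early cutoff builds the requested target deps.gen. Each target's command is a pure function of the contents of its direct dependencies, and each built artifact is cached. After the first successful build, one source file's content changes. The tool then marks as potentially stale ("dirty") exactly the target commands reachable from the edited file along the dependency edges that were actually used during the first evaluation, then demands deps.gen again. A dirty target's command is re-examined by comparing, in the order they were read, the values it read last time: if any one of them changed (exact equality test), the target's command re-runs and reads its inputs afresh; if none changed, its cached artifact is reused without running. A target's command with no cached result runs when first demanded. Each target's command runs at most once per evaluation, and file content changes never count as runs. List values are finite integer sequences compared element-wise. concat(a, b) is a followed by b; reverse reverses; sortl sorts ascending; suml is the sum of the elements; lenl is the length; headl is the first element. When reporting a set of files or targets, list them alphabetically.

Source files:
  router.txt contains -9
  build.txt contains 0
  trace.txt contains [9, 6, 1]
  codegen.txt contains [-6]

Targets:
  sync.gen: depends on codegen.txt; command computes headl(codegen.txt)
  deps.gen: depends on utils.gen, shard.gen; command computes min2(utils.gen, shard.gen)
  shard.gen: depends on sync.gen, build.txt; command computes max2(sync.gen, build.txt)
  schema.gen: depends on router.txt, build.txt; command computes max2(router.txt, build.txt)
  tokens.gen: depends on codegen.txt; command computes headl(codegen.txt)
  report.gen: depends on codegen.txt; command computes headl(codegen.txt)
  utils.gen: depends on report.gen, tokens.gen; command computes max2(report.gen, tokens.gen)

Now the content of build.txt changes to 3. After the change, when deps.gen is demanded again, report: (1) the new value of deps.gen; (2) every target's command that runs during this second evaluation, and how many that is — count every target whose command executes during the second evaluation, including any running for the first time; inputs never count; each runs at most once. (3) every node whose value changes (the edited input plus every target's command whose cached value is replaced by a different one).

New value of deps.gen: -6.
Target commands that run: deps.gen, shard.gen — 2 in total.
Values that change: build.txt, shard.gen.

First evaluation (everything demanded from the output):
  report.gen = headl([-6]) = -6
  sync.gen = headl([-6]) = -6
  shard.gen = max2(-6, 0) = 0
  tokens.gen = headl([-6]) = -6
  utils.gen = max2(-6, -6) = -6
  deps.gen = min2(-6, 0) = -6

Propagation after the edit:
  shard.gen: runs — build.txt 0->3; result 3.
  deps.gen: runs — shard.gen 0->3; result -6 (same value as before).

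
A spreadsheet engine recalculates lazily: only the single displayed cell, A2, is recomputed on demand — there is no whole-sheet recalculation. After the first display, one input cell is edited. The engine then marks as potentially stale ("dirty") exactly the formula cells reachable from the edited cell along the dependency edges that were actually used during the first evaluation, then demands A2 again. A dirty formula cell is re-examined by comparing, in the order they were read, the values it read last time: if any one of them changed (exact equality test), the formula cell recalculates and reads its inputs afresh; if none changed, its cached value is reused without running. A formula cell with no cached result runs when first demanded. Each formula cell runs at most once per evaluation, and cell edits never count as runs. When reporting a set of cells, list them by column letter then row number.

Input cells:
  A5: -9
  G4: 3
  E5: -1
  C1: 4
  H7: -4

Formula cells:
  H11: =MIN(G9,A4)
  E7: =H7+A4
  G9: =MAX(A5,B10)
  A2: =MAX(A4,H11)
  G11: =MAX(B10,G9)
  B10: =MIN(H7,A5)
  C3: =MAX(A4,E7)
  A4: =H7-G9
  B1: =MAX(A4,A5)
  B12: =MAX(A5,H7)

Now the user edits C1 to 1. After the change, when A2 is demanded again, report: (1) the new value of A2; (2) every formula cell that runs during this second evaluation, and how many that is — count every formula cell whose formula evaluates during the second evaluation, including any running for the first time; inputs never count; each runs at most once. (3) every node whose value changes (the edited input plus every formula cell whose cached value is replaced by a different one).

New value of A2: 5.
Formula cells that run: none — 0 in total.
Values that change: C1.
Key observation: C1 is never demanded by the output, so the edit triggers no recomputation at all.

First evaluation (everything demanded from the output):
  B10 = MIN(-4, -9) = -9
  G9 = MAX(-9, -9) = -9
  A4 = -4 - -9 = 5
  H11 = MIN(-9, 5) = -9
  A2 = MAX(5, -9) = 5

Propagation after the edit:
  C1 feeds no computation that the output demands — nothing is marked dirty and nothing runs.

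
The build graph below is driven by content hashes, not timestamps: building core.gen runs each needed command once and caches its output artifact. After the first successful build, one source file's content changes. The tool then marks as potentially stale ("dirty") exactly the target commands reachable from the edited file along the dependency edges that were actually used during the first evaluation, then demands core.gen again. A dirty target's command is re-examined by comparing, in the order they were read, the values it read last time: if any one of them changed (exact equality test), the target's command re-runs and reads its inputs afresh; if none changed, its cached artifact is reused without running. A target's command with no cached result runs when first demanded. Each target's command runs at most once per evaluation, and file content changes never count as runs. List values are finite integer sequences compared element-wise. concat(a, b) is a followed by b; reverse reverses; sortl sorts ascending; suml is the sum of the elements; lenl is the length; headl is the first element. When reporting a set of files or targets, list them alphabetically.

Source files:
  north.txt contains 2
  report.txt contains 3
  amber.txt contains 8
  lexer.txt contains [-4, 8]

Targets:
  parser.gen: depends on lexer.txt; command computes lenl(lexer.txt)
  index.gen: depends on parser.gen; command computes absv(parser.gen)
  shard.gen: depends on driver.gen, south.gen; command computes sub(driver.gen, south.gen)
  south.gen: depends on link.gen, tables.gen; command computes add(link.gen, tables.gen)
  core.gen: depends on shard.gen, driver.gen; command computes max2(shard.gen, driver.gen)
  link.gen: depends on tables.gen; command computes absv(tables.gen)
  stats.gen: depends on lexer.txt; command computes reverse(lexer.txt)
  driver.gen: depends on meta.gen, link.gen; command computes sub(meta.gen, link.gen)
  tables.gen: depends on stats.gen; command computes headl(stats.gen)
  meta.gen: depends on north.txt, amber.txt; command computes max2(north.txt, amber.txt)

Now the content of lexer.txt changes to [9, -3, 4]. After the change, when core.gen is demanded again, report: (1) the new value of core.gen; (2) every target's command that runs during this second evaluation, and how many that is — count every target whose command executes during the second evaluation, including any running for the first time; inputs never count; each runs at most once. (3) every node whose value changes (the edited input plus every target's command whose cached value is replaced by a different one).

core.gen now evaluates to 4.
Run set: core.gen, driver.gen, link.gen, shard.gen, south.gen, stats.gen, tables.gen (7 run).
Changed values: core.gen, driver.gen, lexer.txt, link.gen, shard.gen, south.gen, stats.gen, tables.gen.

Initial pass — values computed on the first demand:
  meta.gen = max2(2, 8) = 8
  stats.gen = reverse([-4, 8]) = [8, -4]
  tables.gen = headl([8, -4]) = 8
  link.gen = absv(8) = 8
  driver.gen = sub(8, 8) = 0
  south.gen = add(8, 8) = 16
  shard.gen = sub(0, 16) = -16
  core.gen = max2(-16, 0) = 0

Second demand — change propagation:
  stats.gen: re-runs because lexer.txt [-4, 8]->[9, -3, 4]; new result [4, -3, 9].
  tables.gen: re-runs because stats.gen [8, -4]->[4, -3, 9]; new result 4.
  link.gen: re-runs because tables.gen 8->4; new result 4.
  driver.gen: re-runs because link.gen 8->4; new result 4.
  south.gen: re-runs because link.gen 8->4; tables.gen 8->4; new result 8.
  shard.gen: re-runs because driver.gen 0->4; south.gen 16->8; new result -4.
  core.gen: re-runs because shard.gen -16->-4; driver.gen 0->4; new result 4.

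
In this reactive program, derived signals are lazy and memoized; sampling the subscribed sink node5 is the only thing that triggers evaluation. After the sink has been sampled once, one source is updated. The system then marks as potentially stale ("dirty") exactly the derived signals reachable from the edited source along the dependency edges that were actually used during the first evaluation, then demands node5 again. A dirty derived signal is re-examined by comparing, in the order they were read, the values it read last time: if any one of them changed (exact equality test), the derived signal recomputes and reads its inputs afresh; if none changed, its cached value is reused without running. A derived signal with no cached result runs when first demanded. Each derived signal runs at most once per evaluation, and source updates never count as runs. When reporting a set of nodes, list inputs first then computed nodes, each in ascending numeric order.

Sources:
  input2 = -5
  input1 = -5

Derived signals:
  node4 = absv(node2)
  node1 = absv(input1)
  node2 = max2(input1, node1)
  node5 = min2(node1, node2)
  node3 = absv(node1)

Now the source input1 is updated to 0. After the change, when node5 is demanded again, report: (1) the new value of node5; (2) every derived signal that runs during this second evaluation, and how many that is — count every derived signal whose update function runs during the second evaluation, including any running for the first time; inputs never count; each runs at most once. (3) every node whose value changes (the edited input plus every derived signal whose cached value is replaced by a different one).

Demanding node5 again yields 0.
3 derived signals run: node1, node2, node5.
The nodes whose values change: input1, node1, node2, node5.

First demand of the output computes:
  node1 = absv(-5) = 5
  node2 = max2(-5, 5) = 5
  node5 = min2(5, 5) = 5

After the edit, cleaning proceeds:
  node1: a read changed (input1 -5->0) — executes, giving 0.
  node2: a read changed (input1 -5->0; node1 5->0) — executes, giving 0.
  node5: a read changed (node1 5->0; node2 5->0) — executes, giving 0.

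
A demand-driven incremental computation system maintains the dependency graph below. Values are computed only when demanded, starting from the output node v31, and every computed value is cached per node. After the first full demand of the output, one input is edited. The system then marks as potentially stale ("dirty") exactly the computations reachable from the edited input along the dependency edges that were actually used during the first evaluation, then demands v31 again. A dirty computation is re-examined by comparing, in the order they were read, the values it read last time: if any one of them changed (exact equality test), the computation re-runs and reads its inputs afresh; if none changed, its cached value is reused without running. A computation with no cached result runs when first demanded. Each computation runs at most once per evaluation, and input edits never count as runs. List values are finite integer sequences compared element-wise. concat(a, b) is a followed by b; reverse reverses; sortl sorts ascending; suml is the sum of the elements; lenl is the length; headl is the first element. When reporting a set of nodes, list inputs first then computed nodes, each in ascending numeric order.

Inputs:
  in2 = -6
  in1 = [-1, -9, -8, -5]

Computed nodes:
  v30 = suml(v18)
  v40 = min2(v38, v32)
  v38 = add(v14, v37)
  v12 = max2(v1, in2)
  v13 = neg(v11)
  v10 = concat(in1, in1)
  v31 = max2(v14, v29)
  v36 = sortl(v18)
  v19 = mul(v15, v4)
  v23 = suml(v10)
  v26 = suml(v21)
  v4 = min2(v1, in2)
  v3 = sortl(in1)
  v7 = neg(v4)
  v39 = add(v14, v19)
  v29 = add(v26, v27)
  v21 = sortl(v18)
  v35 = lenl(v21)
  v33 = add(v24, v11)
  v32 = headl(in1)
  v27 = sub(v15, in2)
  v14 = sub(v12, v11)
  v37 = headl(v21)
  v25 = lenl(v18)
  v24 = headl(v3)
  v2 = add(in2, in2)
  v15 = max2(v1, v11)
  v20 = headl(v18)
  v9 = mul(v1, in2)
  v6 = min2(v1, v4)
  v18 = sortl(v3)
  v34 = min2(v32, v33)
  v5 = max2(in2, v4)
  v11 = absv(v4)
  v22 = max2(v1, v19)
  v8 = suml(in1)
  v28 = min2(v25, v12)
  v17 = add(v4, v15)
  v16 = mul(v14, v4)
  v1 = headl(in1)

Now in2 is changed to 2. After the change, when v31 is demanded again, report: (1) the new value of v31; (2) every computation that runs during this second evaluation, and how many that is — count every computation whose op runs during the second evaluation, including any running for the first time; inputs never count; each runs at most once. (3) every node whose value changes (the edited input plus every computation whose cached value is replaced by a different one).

First evaluation (everything demanded from the output):
  v1 = headl([-1, -9, -8, -5]) = -1
  v3 = sortl([-1, -9, -8, -5]) = [-9, -8, -5, -1]
  v4 = min2(-1, -6) = -6
  v11 = absv(-6) = 6
  v12 = max2(-1, -6) = -1
  v14 = sub(-1, 6) = -7
  v15 = max2(-1, 6) = 6
  v18 = sortl([-9, -8, -5, -1]) = [-9, -8, -5, -1]
  v21 = sortl([-9, -8, -5, -1]) = [-9, -8, -5, -1]
  v26 = suml([-9, -8, -5, -1]) = -23
  v27 = sub(6, -6) = 12
  v29 = add(-23, 12) = -11
  v31 = max2(-7, -11) = -7

Propagation after the edit:
  v4: runs — in2 -6->2; result -1.
  v11: runs — v4 -6->-1; result 1.
  v12: runs — in2 -6->2; result 2.
  v14: runs — v12 -1->2; v11 6->1; result 1.
  v15: runs — v11 6->1; result 1.
  v27: runs — v15 6->1; in2 -6->2; result -1.
  v29: runs — v27 12->-1; result -24.
  v31: runs — v14 -7->1; v29 -11->-24; result 1.

New value of v31: 1.
Computations that run: v4, v11, v12, v14, v15, v27, v29, v31 — 8 in total.
Values that change: in2, v4, v11, v12, v14, v15, v27, v29, v31.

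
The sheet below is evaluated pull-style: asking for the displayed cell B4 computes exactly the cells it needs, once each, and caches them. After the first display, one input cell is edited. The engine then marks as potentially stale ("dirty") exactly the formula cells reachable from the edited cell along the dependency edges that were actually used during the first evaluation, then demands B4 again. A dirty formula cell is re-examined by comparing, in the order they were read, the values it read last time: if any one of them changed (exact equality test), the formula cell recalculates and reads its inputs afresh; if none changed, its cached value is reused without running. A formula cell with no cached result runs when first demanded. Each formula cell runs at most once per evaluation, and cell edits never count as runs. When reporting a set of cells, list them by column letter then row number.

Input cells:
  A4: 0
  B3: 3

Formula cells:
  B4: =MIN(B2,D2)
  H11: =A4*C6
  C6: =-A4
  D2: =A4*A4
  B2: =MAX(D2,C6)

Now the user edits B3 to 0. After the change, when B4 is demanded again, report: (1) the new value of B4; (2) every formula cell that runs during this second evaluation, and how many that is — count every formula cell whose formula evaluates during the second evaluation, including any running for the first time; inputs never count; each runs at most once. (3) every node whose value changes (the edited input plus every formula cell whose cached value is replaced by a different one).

First demand of the output computes:
  C6 = -(0) = 0
  D2 = 0 * 0 = 0
  B2 = MAX(0, 0) = 0
  B4 = MIN(0, 0) = 0

After the edit, cleaning proceeds:
  no node depends on B3 at all; the second demand re-runs nothing.

Note the shortcut — nothing in the graph depends on B3 at all, so no recomputation happens.

Demanding B4 again yields 0.
0 formula cells run: none.
The nodes whose values change: B3.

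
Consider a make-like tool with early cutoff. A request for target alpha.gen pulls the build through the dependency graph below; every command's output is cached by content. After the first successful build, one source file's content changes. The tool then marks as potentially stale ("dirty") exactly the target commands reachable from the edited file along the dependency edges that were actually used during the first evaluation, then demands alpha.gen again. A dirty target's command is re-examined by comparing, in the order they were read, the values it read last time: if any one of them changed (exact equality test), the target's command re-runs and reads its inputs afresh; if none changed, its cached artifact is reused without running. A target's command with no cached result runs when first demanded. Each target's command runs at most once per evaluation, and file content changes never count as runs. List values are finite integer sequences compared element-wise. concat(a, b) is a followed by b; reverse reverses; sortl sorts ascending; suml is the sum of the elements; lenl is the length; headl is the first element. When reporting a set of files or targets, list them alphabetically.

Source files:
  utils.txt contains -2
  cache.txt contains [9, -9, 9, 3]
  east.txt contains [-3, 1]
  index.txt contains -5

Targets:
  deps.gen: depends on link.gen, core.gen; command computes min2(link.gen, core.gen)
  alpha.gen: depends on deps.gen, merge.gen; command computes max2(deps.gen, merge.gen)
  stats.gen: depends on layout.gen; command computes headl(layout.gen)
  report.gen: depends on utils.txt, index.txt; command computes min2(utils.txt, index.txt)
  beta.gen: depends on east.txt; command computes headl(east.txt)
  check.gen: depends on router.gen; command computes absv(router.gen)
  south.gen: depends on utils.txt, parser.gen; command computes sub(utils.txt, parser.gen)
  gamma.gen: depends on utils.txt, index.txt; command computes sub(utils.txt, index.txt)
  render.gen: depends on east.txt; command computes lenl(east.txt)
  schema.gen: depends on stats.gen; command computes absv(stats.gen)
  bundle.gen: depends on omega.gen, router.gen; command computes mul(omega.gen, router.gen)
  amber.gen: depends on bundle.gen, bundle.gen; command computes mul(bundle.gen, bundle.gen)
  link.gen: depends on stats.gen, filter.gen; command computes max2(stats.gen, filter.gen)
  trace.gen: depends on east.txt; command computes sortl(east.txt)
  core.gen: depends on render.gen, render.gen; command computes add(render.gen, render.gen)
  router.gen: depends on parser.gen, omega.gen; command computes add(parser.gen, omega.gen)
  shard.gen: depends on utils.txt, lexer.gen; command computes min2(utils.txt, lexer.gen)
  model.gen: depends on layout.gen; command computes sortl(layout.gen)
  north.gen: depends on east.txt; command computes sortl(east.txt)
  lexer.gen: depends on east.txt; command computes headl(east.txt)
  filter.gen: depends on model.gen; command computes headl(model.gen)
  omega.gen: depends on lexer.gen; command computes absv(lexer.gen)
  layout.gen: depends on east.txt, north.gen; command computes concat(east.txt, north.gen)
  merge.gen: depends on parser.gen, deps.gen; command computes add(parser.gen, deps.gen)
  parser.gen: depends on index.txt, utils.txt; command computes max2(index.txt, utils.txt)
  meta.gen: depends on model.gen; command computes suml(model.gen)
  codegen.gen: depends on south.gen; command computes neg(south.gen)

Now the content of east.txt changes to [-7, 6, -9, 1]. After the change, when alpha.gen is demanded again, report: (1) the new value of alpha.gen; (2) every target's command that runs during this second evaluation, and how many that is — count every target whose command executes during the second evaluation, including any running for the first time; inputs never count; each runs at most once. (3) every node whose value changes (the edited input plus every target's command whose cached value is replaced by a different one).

First demand of the output computes:
  north.gen = sortl([-3, 1]) = [-3, 1]
  layout.gen = concat([-3, 1], [-3, 1]) = [-3, 1, -3, 1]
  model.gen = sortl([-3, 1, -3, 1]) = [-3, -3, 1, 1]
  filter.gen = headl([-3, -3, 1, 1]) = -3
  parser.gen = max2(-5, -2) = -2
  render.gen = lenl([-3, 1]) = 2
  core.gen = add(2, 2) = 4
  stats.gen = headl([-3, 1, -3, 1]) = -3
  link.gen = max2(-3, -3) = -3
  deps.gen = min2(-3, 4) = -3
  merge.gen = add(-2, -3) = -5
  alpha.gen = max2(-3, -5) = -3

After the edit, cleaning proceeds:
  north.gen: a read changed (east.txt [-3, 1]->[-7, 6, -9, 1]) — executes, giving [-9, -7, 1, 6].
  layout.gen: a read changed (east.txt [-3, 1]->[-7, 6, -9, 1]; north.gen [-3, 1]->[-9, -7, 1, 6]) — executes, giving [-7, 6, -9, 1, -9, -7, 1, 6].
  model.gen: a read changed (layout.gen [-3, 1, -3, 1]->[-7, 6, -9, 1, -9, -7, 1, 6]) — executes, giving [-9, -9, -7, -7, 1, 1, 6, 6].
  filter.gen: a read changed (model.gen [-3, -3, 1, 1]->[-9, -9, -7, -7, 1, 1, 6, 6]) — executes, giving -9.
  render.gen: a read changed (east.txt [-3, 1]->[-7, 6, -9, 1]) — executes, giving 4.
  core.gen: a read changed (render.gen 2->4; render.gen 2->4) — executes, giving 8.
  stats.gen: a read changed (layout.gen [-3, 1, -3, 1]->[-7, 6, -9, 1, -9, -7, 1, 6]) — executes, giving -7.
  link.gen: a read changed (stats.gen -3->-7; filter.gen -3->-9) — executes, giving -7.
  deps.gen: a read changed (link.gen -3->-7; core.gen 4->8) — executes, giving -7.
  merge.gen: a read changed (deps.gen -3->-7) — executes, giving -9.
  alpha.gen: a read changed (deps.gen -3->-7; merge.gen -5->-9) — executes, giving -7.

Demanding alpha.gen again yields -7.
11 target commands run: alpha.gen, core.gen, deps.gen, filter.gen, layout.gen, link.gen, merge.gen, model.gen, north.gen, render.gen, stats.gen.
The nodes whose values change: alpha.gen, core.gen, deps.gen, east.txt, filter.gen, layout.gen, link.gen, merge.gen, model.gen, north.gen, render.gen, stats.gen.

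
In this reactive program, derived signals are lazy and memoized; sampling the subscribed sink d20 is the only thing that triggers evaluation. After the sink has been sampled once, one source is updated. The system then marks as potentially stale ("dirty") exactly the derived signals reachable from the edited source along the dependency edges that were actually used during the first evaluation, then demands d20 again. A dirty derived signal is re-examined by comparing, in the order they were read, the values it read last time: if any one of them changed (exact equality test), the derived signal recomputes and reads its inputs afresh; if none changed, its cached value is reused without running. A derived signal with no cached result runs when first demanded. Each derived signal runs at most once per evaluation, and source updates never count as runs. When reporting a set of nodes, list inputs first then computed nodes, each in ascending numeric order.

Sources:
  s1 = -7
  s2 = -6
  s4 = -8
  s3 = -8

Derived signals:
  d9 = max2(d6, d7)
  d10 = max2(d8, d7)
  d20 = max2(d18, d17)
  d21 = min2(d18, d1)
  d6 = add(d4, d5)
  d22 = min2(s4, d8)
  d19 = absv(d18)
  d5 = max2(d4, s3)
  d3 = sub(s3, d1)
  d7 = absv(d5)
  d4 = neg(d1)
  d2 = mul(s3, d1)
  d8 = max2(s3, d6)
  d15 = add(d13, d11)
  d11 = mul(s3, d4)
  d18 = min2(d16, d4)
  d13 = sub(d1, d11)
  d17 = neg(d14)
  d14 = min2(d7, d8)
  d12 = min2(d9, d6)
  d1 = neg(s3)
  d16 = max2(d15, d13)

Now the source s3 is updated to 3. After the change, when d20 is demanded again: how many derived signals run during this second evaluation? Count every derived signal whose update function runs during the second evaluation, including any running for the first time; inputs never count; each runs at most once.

First demand of the output computes:
  d1 = neg(-8) = 8
  d4 = neg(8) = -8
  d5 = max2(-8, -8) = -8
  d6 = add(-8, -8) = -16
  d7 = absv(-8) = 8
  d8 = max2(-8, -16) = -8
  d11 = mul(-8, -8) = 64
  d13 = sub(8, 64) = -56
  d14 = min2(8, -8) = -8
  d15 = add(-56, 64) = 8
  d16 = max2(8, -56) = 8
  d17 = neg(-8) = 8
  d18 = min2(8, -8) = -8
  d20 = max2(-8, 8) = 8

After the edit, cleaning proceeds:
  d1: a read changed (s3 -8->3) — executes, giving -3.
  d4: a read changed (d1 8->-3) — executes, giving 3.
  d5: a read changed (d4 -8->3; s3 -8->3) — executes, giving 3.
  d6: a read changed (d4 -8->3; d5 -8->3) — executes, giving 6.
  d7: a read changed (d5 -8->3) — executes, giving 3.
  d8: a read changed (s3 -8->3; d6 -16->6) — executes, giving 6.
  d11: a read changed (s3 -8->3; d4 -8->3) — executes, giving 9.
  d13: a read changed (d1 8->-3; d11 64->9) — executes, giving -12.
  d14: a read changed (d7 8->3; d8 -8->6) — executes, giving 3.
  d15: a read changed (d13 -56->-12; d11 64->9) — executes, giving -3.
  d16: a read changed (d15 8->-3; d13 -56->-12) — executes, giving -3.
  d17: a read changed (d14 -8->3) — executes, giving -3.
  d18: a read changed (d16 8->-3; d4 -8->3) — executes, giving -3.
  d20: a read changed (d18 -8->-3; d17 8->-3) — executes, giving -3.

14 derived signals run: d1, d4, d5, d6, d7, d8, d11, d13, d14, d15, d16, d17, d18, d20.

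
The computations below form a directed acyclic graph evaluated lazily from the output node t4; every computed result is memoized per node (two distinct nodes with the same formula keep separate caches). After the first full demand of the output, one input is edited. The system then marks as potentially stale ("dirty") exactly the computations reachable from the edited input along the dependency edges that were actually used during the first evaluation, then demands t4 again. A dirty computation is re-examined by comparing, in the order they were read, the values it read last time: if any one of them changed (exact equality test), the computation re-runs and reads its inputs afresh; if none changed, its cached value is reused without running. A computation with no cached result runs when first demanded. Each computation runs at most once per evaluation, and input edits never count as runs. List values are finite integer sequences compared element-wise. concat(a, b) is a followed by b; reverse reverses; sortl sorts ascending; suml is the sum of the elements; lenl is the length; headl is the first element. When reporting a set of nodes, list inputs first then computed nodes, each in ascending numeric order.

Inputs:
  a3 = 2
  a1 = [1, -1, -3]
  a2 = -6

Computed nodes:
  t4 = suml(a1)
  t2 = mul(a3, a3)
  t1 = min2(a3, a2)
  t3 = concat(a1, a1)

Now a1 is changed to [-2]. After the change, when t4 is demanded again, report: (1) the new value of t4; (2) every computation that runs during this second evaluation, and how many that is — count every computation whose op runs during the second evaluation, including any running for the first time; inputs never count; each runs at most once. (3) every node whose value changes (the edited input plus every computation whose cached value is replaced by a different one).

Demanding t4 again yields -2.
1 computations run: t4.
The nodes whose values change: a1, t4.

First demand of the output computes:
  t4 = suml([1, -1, -3]) = -3

After the edit, cleaning proceeds:
  t4: a read changed (a1 [1, -1, -3]->[-2]) — executes, giving -2.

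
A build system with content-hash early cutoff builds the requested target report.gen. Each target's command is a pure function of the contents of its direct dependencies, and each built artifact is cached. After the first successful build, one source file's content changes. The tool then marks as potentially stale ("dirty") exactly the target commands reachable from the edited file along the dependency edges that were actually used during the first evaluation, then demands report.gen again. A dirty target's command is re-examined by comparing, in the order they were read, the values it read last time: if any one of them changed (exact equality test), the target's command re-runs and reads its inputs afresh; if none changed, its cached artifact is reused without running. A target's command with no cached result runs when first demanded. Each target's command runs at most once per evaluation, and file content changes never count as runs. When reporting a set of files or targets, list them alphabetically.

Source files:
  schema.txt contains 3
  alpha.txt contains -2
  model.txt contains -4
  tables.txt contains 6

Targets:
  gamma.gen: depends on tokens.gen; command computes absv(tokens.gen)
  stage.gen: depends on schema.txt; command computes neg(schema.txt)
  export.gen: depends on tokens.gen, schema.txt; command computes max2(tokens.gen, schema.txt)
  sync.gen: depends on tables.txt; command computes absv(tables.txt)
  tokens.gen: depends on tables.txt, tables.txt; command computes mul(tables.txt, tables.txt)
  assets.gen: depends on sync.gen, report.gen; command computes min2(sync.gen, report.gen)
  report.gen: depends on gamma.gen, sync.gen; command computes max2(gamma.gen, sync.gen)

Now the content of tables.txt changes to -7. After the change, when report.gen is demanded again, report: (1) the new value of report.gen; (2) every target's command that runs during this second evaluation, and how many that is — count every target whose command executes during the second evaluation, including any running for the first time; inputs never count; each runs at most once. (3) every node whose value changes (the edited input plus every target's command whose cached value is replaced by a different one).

New value of report.gen: 49.
Target commands that run: gamma.gen, report.gen, sync.gen, tokens.gen — 4 in total.
Values that change: gamma.gen, report.gen, sync.gen, tables.txt, tokens.gen.

First evaluation (everything demanded from the output):
  sync.gen = absv(6) = 6
  tokens.gen = mul(6, 6) = 36
  gamma.gen = absv(36) = 36
  report.gen = max2(36, 6) = 36

Propagation after the edit:
  sync.gen: runs — tables.txt 6->-7; result 7.
  tokens.gen: runs — tables.txt 6->-7; tables.txt 6->-7; result 49.
  gamma.gen: runs — tokens.gen 36->49; result 49.
  report.gen: runs — gamma.gen 36->49; sync.gen 6->7; result 49.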